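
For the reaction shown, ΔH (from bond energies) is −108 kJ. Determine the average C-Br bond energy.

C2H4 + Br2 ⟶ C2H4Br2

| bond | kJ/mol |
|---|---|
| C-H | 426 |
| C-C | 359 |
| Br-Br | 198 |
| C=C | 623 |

D(C-Br) ≈ 285 kJ/mol

Let D be the C-Br bond energy.
Σ(broken) = 1×198 + 4×426 + 1×623 = 2525
Σ(formed) = 2×D + 1×359 + 4×426 = 2063 + 2D
ΔH = Σ(broken) − Σ(formed) = (2525) − (2063 + 2D) = +462 − 2D
Setting this equal to −108 kJ gives 2D = 570, so D = 285 kJ/mol.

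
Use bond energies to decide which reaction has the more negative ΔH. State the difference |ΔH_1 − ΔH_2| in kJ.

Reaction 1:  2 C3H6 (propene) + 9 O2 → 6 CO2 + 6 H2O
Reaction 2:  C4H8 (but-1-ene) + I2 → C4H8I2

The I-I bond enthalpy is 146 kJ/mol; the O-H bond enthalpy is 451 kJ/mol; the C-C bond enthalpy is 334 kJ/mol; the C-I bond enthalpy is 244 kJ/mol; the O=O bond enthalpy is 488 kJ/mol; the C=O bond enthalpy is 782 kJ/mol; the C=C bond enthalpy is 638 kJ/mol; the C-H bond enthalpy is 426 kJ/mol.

Reaction 1, by 3310 kJ

Reaction 1:
  Bonds broken (reactants):
    C-C: 2 × 334 = 668
    C-H: 12 × 426 = 5112
    C=C: 2 × 638 = 1276
    O=O: 9 × 488 = 4392
    Σ(broken) = 11448 kJ
  Bonds formed (products):
    C=O: 12 × 782 = 9384
    O-H: 12 × 451 = 5412
    Σ(formed) = 14796 kJ
  ΔH_1 = 11448 − 14796 = −3348 kJ
Reaction 2:
  Bonds broken (reactants):
    C-C: 2 × 334 = 668
    C-H: 8 × 426 = 3408
    C=C: 1 × 638 = 638
    I-I: 1 × 146 = 146
    Σ(broken) = 4860 kJ
  Bonds formed (products):
    C-C: 3 × 334 = 1002
    C-H: 8 × 426 = 3408
    C-I: 2 × 244 = 488
    Σ(formed) = 4898 kJ
  ΔH_2 = 4860 − 4898 = −38 kJ
ΔH_1 − ΔH_2 = −3310 kJ, so reaction 1 has the more negative ΔH; |ΔH_1 − ΔH_2| = 3310 kJ.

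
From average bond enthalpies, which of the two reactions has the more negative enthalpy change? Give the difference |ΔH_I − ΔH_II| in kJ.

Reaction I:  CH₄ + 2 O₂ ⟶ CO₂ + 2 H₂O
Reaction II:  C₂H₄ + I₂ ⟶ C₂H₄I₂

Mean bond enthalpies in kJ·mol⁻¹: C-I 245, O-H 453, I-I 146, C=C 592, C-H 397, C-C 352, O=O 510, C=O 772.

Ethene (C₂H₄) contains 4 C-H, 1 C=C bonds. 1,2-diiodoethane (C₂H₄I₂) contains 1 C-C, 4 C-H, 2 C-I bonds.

Reaction I:
  Bonds broken (reactants):
    C-H: 4 × 397 = 1588
    O=O: 2 × 510 = 1020
    Σ(broken) = 2608 kJ
  Bonds formed (products):
    C=O: 2 × 772 = 1544
    O-H: 4 × 453 = 1812
    Σ(formed) = 3356 kJ
  ΔH_I = 2608 − 3356 = −748 kJ
Reaction II:
  Bonds broken (reactants):
    C-H: 4 × 397 = 1588
    C=C: 1 × 592 = 592
    I-I: 1 × 146 = 146
    Σ(broken) = 2326 kJ
  Bonds formed (products):
    C-C: 1 × 352 = 352
    C-H: 4 × 397 = 1588
    C-I: 2 × 245 = 490
    Σ(formed) = 2430 kJ
  ΔH_II = 2326 − 2430 = −104 kJ
ΔH_I − ΔH_II = −644 kJ, so reaction I has the more negative ΔH; |ΔH_I − ΔH_II| = 644 kJ.

Reaction I, by 644 kJ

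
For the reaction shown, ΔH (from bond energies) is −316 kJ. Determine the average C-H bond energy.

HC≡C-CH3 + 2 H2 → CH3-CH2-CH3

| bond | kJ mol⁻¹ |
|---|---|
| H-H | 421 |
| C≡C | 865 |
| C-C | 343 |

D(C-H) ≈ 420 kJ/mol

Let D be the C-H bond energy.
Σ(broken) = 1×865 + 1×343 + 4×D + 2×421 = 2050 + 4D
Σ(formed) = 2×343 + 8×D = 686 + 8D
ΔH = Σ(broken) − Σ(formed) = (2050 + 4D) − (686 + 8D) = +1364 − 4D
Setting this equal to −316 kJ gives 4D = 1680, so D = 420 kJ/mol.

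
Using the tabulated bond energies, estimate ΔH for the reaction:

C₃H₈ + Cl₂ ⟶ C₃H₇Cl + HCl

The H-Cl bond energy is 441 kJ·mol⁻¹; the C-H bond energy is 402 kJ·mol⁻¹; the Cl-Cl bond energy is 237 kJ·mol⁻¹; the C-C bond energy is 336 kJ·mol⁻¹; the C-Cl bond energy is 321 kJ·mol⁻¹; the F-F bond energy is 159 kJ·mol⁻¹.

Bonds broken (reactants):
  C-C: 2 × 336 = 672
  C-H: 8 × 402 = 3216
  Cl-Cl: 1 × 237 = 237
  Σ(broken) = 4125 kJ
Bonds formed (products):
  C-C: 2 × 336 = 672
  C-Cl: 1 × 321 = 321
  C-H: 7 × 402 = 2814
  H-Cl: 1 × 441 = 441
  Σ(formed) = 4248 kJ
ΔH = Σ(broken) − Σ(formed) = 4125 − 4248 = −123 kJ

ΔH ≈ −123 kJ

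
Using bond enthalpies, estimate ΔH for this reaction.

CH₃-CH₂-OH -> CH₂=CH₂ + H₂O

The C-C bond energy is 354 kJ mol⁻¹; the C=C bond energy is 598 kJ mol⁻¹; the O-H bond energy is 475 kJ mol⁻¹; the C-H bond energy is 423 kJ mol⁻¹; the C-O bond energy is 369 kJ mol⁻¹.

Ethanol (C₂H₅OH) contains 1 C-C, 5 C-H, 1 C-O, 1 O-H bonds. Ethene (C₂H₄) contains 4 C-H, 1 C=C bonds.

ΔH ≈ +73 kJ

Bonds broken (reactants):
  C-C: 1 × 354 = 354
  C-H: 5 × 423 = 2115
  C-O: 1 × 369 = 369
  O-H: 1 × 475 = 475
  Σ(broken) = 3313 kJ
Bonds formed (products):
  C-H: 4 × 423 = 1692
  C=C: 1 × 598 = 598
  O-H: 2 × 475 = 950
  Σ(formed) = 3240 kJ
ΔH = Σ(broken) − Σ(formed) = 3313 − 3240 = +73 kJ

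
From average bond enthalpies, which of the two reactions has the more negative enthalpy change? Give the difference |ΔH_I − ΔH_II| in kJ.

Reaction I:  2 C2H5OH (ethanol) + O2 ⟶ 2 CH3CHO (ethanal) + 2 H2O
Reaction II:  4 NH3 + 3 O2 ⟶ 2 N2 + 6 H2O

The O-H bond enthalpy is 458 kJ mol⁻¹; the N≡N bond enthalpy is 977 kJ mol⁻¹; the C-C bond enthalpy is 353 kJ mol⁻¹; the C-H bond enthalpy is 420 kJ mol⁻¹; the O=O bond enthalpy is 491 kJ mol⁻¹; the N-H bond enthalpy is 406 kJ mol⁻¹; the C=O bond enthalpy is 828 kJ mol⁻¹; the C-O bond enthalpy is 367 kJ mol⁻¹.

Reaction II, by 598 kJ

Reaction I:
  Bonds broken (reactants):
    C-C: 2 × 353 = 706
    C-H: 10 × 420 = 4200
    C-O: 2 × 367 = 734
    O-H: 2 × 458 = 916
    O=O: 1 × 491 = 491
    Σ(broken) = 7047 kJ
  Bonds formed (products):
    C-C: 2 × 353 = 706
    C-H: 8 × 420 = 3360
    C=O: 2 × 828 = 1656
    O-H: 4 × 458 = 1832
    Σ(formed) = 7554 kJ
  ΔH_I = 7047 − 7554 = −507 kJ
Reaction II:
  Bonds broken (reactants):
    N-H: 12 × 406 = 4872
    O=O: 3 × 491 = 1473
    Σ(broken) = 6345 kJ
  Bonds formed (products):
    N≡N: 2 × 977 = 1954
    O-H: 12 × 458 = 5496
    Σ(formed) = 7450 kJ
  ΔH_II = 6345 − 7450 = −1105 kJ
ΔH_I − ΔH_II = +598 kJ, so reaction II has the more negative ΔH; |ΔH_I − ΔH_II| = 598 kJ.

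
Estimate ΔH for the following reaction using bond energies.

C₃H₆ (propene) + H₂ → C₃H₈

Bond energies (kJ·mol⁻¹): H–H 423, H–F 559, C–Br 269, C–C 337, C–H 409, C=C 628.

Bonds broken (reactants):
  C–C: 1 × 337 = 337
  C–H: 6 × 409 = 2454
  C=C: 1 × 628 = 628
  H–H: 1 × 423 = 423
  Σ(broken) = 3842 kJ
Bonds formed (products):
  C–C: 2 × 337 = 674
  C–H: 8 × 409 = 3272
  Σ(formed) = 3946 kJ
ΔH = Σ(broken) − Σ(formed) = 3842 − 3946 = −104 kJ

ΔH ≈ −104 kJ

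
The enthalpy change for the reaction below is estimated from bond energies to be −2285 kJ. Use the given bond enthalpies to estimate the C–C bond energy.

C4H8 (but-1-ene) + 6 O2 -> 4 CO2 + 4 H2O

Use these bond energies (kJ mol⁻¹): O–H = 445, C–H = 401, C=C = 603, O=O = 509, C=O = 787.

D(C–C) ≈ 353 kJ/mol

Let D be the C–C bond energy.
Σ(broken) = 2×D + 8×401 + 1×603 + 6×509 = 6865 + 2D
Σ(formed) = 8×787 + 8×445 = 9856
ΔH = Σ(broken) − Σ(formed) = (6865 + 2D) − (9856) = −2991 + 2D
Setting this equal to −2285 kJ gives 2D = 706, so D = 353 kJ/mol.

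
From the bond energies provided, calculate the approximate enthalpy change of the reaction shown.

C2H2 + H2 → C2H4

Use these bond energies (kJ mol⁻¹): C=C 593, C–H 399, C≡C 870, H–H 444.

Bonds broken (reactants):
  C≡C: 1 × 870 = 870
  C–H: 2 × 399 = 798
  H–H: 1 × 444 = 444
  Σ(broken) = 2112 kJ
Bonds formed (products):
  C–H: 4 × 399 = 1596
  C=C: 1 × 593 = 593
  Σ(formed) = 2189 kJ
ΔH = Σ(broken) − Σ(formed) = 2112 − 2189 = −77 kJ

ΔH ≈ −77 kJ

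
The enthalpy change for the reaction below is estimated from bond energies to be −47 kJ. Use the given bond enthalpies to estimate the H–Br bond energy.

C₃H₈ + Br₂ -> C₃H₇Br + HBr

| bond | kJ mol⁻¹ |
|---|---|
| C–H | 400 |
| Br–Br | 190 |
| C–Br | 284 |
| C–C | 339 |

D(H–Br) ≈ 353 kJ/mol

Let D be the H–Br bond energy.
Σ(broken) = 1×190 + 2×339 + 8×400 = 4068
Σ(formed) = 1×284 + 2×339 + 7×400 + 1×D = 3762 + D
ΔH = Σ(broken) − Σ(formed) = (4068) − (3762 + D) = +306 − D
Setting this equal to −47 kJ gives D = 353 kJ/mol.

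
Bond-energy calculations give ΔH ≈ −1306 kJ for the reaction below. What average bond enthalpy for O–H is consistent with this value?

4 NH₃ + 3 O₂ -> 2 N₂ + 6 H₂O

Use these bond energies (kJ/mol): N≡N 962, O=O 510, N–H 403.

Let D be the O–H bond energy.
Σ(broken) = 12×403 + 3×510 = 6366
Σ(formed) = 2×962 + 12×D = 1924 + 12D
ΔH = Σ(broken) − Σ(formed) = (6366) − (1924 + 12D) = +4442 − 12D
Setting this equal to −1306 kJ gives 12D = 5748, so D = 479 kJ/mol.

D(O–H) ≈ 479 kJ/mol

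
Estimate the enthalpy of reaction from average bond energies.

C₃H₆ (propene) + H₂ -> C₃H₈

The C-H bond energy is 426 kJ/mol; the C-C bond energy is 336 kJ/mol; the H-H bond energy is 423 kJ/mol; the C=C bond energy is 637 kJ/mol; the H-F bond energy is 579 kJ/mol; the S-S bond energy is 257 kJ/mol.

Bonds broken (reactants):
  C-C: 1 × 336 = 336
  C-H: 6 × 426 = 2556
  C=C: 1 × 637 = 637
  H-H: 1 × 423 = 423
  Σ(broken) = 3952 kJ
Bonds formed (products):
  C-C: 2 × 336 = 672
  C-H: 8 × 426 = 3408
  Σ(formed) = 4080 kJ
ΔH = Σ(broken) − Σ(formed) = 3952 − 4080 = −128 kJ

ΔH ≈ −128 kJ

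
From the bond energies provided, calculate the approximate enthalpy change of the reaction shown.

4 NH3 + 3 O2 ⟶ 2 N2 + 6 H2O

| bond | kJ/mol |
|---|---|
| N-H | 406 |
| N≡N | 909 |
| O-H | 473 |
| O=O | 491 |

ΔH ≈ −1149 kJ

Bonds broken (reactants):
  N-H: 12 × 406 = 4872
  O=O: 3 × 491 = 1473
  Σ(broken) = 6345 kJ
Bonds formed (products):
  N≡N: 2 × 909 = 1818
  O-H: 12 × 473 = 5676
  Σ(formed) = 7494 kJ
ΔH = Σ(broken) − Σ(formed) = 6345 − 7494 = −1149 kJ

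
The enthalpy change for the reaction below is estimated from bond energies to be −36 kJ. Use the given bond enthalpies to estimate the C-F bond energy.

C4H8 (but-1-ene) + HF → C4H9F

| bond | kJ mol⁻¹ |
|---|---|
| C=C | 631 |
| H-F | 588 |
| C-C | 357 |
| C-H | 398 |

D(C-F) ≈ 500 kJ/mol

Let D be the C-F bond energy.
Σ(broken) = 2×357 + 8×398 + 1×631 + 1×588 = 5117
Σ(formed) = 3×357 + 1×D + 9×398 = 4653 + D
ΔH = Σ(broken) − Σ(formed) = (5117) − (4653 + D) = +464 − D
Setting this equal to −36 kJ gives D = 500 kJ/mol.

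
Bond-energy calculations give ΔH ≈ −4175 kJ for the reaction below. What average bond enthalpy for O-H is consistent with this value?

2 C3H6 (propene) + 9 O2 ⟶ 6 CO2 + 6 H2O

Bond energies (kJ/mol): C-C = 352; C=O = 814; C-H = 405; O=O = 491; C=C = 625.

Let D be the O-H bond energy.
Σ(broken) = 2×352 + 12×405 + 2×625 + 9×491 = 11233
Σ(formed) = 12×814 + 12×D = 9768 + 12D
ΔH = Σ(broken) − Σ(formed) = (11233) − (9768 + 12D) = +1465 − 12D
Setting this equal to −4175 kJ gives 12D = 5640, so D = 470 kJ/mol.

D(O-H) ≈ 470 kJ/mol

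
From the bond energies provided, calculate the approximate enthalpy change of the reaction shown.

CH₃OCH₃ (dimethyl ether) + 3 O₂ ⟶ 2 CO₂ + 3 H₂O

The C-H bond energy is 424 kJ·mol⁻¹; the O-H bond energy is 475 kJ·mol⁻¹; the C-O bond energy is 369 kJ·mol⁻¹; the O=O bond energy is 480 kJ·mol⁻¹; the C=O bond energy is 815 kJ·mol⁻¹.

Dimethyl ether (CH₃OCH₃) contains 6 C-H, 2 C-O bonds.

ΔH ≈ −1388 kJ

Bonds broken (reactants):
  C-H: 6 × 424 = 2544
  C-O: 2 × 369 = 738
  O=O: 3 × 480 = 1440
  Σ(broken) = 4722 kJ
Bonds formed (products):
  C=O: 4 × 815 = 3260
  O-H: 6 × 475 = 2850
  Σ(formed) = 6110 kJ
ΔH = Σ(broken) − Σ(formed) = 4722 − 6110 = −1388 kJ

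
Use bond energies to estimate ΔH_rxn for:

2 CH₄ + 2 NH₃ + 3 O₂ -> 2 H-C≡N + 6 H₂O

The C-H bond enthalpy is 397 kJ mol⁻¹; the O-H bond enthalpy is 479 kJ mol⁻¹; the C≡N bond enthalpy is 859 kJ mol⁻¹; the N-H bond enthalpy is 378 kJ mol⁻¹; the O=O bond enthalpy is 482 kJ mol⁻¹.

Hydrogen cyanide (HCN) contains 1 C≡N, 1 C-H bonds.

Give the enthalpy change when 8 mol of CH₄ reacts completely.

Bonds broken (reactants):
  C-H: 8 × 397 = 3176
  N-H: 6 × 378 = 2268
  O=O: 3 × 482 = 1446
  Σ(broken) = 6890 kJ
Bonds formed (products):
  C≡N: 2 × 859 = 1718
  C-H: 2 × 397 = 794
  O-H: 12 × 479 = 5748
  Σ(formed) = 8260 kJ
ΔH = Σ(broken) − Σ(formed) = 6890 − 8260 = −1370 kJ
For 4× the reaction as written: 4 × (−1370) = −5480 kJ

ΔH = −5480 kJ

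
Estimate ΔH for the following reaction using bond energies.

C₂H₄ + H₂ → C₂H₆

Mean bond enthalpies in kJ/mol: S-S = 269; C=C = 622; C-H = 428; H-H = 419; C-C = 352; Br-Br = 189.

Bonds broken (reactants):
  C-H: 4 × 428 = 1712
  C=C: 1 × 622 = 622
  H-H: 1 × 419 = 419
  Σ(broken) = 2753 kJ
Bonds formed (products):
  C-C: 1 × 352 = 352
  C-H: 6 × 428 = 2568
  Σ(formed) = 2920 kJ
ΔH = Σ(broken) − Σ(formed) = 2753 − 2920 = −167 kJ

ΔH ≈ −167 kJ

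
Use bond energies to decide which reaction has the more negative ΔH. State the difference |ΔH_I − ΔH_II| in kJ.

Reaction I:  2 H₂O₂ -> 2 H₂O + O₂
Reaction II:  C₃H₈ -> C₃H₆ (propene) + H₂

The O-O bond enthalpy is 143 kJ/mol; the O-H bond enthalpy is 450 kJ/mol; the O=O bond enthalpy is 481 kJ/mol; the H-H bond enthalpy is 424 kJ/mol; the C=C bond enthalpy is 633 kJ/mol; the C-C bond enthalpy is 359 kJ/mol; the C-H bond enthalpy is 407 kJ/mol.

Reaction I, by 311 kJ

Reaction I:
  Bonds broken (reactants):
    O-H: 4 × 450 = 1800
    O-O: 2 × 143 = 286
    Σ(broken) = 2086 kJ
  Bonds formed (products):
    O-H: 4 × 450 = 1800
    O=O: 1 × 481 = 481
    Σ(formed) = 2281 kJ
  ΔH_I = 2086 − 2281 = −195 kJ
Reaction II:
  Bonds broken (reactants):
    C-C: 2 × 359 = 718
    C-H: 8 × 407 = 3256
    Σ(broken) = 3974 kJ
  Bonds formed (products):
    C-C: 1 × 359 = 359
    C-H: 6 × 407 = 2442
    C=C: 1 × 633 = 633
    H-H: 1 × 424 = 424
    Σ(formed) = 3858 kJ
  ΔH_II = 3974 − 3858 = +116 kJ
ΔH_I − ΔH_II = −311 kJ, so reaction I has the more negative ΔH; |ΔH_I − ΔH_II| = 311 kJ.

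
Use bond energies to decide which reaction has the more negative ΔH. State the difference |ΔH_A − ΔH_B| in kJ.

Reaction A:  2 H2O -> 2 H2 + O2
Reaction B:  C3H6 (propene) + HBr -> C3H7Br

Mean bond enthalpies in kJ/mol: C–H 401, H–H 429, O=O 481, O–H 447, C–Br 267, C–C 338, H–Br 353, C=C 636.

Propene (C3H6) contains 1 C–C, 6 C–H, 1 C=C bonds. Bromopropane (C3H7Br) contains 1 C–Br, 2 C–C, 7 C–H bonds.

Reaction B, by 466 kJ

Reaction A:
  Bonds broken (reactants):
    O–H: 4 × 447 = 1788
    Σ(broken) = 1788 kJ
  Bonds formed (products):
    H–H: 2 × 429 = 858
    O=O: 1 × 481 = 481
    Σ(formed) = 1339 kJ
  ΔH_A = 1788 − 1339 = +449 kJ
Reaction B:
  Bonds broken (reactants):
    C–C: 1 × 338 = 338
    C–H: 6 × 401 = 2406
    C=C: 1 × 636 = 636
    H–Br: 1 × 353 = 353
    Σ(broken) = 3733 kJ
  Bonds formed (products):
    C–Br: 1 × 267 = 267
    C–C: 2 × 338 = 676
    C–H: 7 × 401 = 2807
    Σ(formed) = 3750 kJ
  ΔH_B = 3733 − 3750 = −17 kJ
ΔH_A − ΔH_B = +466 kJ, so reaction B has the more negative ΔH; |ΔH_A − ΔH_B| = 466 kJ.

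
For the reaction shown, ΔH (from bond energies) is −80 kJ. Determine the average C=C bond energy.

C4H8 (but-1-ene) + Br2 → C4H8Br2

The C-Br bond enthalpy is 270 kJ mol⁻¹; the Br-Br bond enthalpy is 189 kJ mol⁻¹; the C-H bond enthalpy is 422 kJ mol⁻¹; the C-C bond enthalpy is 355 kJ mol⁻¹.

D(C=C) ≈ 626 kJ/mol

Let D be the C=C bond energy.
Σ(broken) = 1×189 + 2×355 + 8×422 + 1×D = 4275 + D
Σ(formed) = 2×270 + 3×355 + 8×422 = 4981
ΔH = Σ(broken) − Σ(formed) = (4275 + D) − (4981) = −706 + D
Setting this equal to −80 kJ gives D = 626 kJ/mol.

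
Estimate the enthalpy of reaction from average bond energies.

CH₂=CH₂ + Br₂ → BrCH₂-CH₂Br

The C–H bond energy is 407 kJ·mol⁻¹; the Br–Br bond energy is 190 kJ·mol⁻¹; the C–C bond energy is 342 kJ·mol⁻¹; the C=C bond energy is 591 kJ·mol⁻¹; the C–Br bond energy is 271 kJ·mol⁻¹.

ΔH ≈ −103 kJ

Bonds broken (reactants):
  Br–Br: 1 × 190 = 190
  C–H: 4 × 407 = 1628
  C=C: 1 × 591 = 591
  Σ(broken) = 2409 kJ
Bonds formed (products):
  C–Br: 2 × 271 = 542
  C–C: 1 × 342 = 342
  C–H: 4 × 407 = 1628
  Σ(formed) = 2512 kJ
ΔH = Σ(broken) − Σ(formed) = 2409 − 2512 = −103 kJ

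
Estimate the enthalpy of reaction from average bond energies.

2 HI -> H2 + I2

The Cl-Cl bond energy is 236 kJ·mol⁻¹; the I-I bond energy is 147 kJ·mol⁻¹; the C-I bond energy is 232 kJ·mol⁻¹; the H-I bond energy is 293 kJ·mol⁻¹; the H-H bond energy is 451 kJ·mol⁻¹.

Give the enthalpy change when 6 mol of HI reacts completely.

Bonds broken (reactants):
  H-I: 2 × 293 = 586
  Σ(broken) = 586 kJ
Bonds formed (products):
  H-H: 1 × 451 = 451
  I-I: 1 × 147 = 147
  Σ(formed) = 598 kJ
ΔH = Σ(broken) − Σ(formed) = 586 − 598 = −12 kJ
For 3× the reaction as written: 3 × (−12) = −36 kJ

ΔH = −36 kJ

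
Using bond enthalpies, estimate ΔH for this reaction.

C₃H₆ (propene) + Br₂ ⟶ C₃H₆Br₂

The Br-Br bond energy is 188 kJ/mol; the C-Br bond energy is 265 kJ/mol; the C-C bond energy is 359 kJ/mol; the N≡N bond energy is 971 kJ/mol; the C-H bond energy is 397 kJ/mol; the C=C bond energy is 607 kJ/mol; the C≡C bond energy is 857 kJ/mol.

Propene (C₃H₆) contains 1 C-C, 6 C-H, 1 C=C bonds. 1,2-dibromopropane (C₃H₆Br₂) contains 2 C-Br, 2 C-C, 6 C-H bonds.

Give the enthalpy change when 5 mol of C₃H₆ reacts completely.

ΔH = −470 kJ

Bonds broken (reactants):
  Br-Br: 1 × 188 = 188
  C-C: 1 × 359 = 359
  C-H: 6 × 397 = 2382
  C=C: 1 × 607 = 607
  Σ(broken) = 3536 kJ
Bonds formed (products):
  C-Br: 2 × 265 = 530
  C-C: 2 × 359 = 718
  C-H: 6 × 397 = 2382
  Σ(formed) = 3630 kJ
ΔH = Σ(broken) − Σ(formed) = 3536 − 3630 = −94 kJ
For 5× the reaction as written: 5 × (−94) = −470 kJ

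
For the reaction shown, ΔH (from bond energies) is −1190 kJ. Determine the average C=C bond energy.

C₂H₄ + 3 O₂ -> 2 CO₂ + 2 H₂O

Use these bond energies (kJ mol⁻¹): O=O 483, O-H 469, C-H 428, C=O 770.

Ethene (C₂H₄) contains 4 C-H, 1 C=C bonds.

Let D be the C=C bond energy.
Σ(broken) = 4×428 + 1×D + 3×483 = 3161 + D
Σ(formed) = 4×770 + 4×469 = 4956
ΔH = Σ(broken) − Σ(formed) = (3161 + D) − (4956) = −1795 + D
Setting this equal to −1190 kJ gives D = 605 kJ/mol.

D(C=C) ≈ 605 kJ/mol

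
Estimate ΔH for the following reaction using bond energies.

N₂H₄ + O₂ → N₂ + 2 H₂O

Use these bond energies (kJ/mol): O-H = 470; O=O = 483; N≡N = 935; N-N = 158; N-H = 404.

Bonds broken (reactants):
  N-H: 4 × 404 = 1616
  N-N: 1 × 158 = 158
  O=O: 1 × 483 = 483
  Σ(broken) = 2257 kJ
Bonds formed (products):
  N≡N: 1 × 935 = 935
  O-H: 4 × 470 = 1880
  Σ(formed) = 2815 kJ
ΔH = Σ(broken) − Σ(formed) = 2257 − 2815 = −558 kJ

ΔH ≈ −558 kJ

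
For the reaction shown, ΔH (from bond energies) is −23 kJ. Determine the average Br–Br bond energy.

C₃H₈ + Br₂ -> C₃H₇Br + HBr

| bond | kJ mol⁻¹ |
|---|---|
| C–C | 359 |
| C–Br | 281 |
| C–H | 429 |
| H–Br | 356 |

D(Br–Br) ≈ 185 kJ/mol

Let D be the Br–Br bond energy.
Σ(broken) = 1×D + 2×359 + 8×429 = 4150 + D
Σ(formed) = 1×281 + 2×359 + 7×429 + 1×356 = 4358
ΔH = Σ(broken) − Σ(formed) = (4150 + D) − (4358) = −208 + D
Setting this equal to −23 kJ gives D = 185 kJ/mol.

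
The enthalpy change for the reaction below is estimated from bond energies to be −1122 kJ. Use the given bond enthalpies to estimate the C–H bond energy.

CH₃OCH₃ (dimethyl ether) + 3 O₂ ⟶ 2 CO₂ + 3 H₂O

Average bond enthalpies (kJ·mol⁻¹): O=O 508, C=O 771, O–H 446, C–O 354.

D(C–H) ≈ 401 kJ/mol

Let D be the C–H bond energy.
Σ(broken) = 6×D + 2×354 + 3×508 = 2232 + 6D
Σ(formed) = 4×771 + 6×446 = 5760
ΔH = Σ(broken) − Σ(formed) = (2232 + 6D) − (5760) = −3528 + 6D
Setting this equal to −1122 kJ gives 6D = 2406, so D = 401 kJ/mol.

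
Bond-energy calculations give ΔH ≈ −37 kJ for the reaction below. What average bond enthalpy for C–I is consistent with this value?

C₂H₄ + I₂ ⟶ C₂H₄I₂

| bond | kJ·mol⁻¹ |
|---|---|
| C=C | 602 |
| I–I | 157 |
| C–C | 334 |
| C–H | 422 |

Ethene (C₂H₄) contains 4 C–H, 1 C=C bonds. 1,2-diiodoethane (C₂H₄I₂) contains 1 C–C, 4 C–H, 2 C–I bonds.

D(C–I) ≈ 231 kJ/mol

Let D be the C–I bond energy.
Σ(broken) = 4×422 + 1×602 + 1×157 = 2447
Σ(formed) = 1×334 + 4×422 + 2×D = 2022 + 2D
ΔH = Σ(broken) − Σ(formed) = (2447) − (2022 + 2D) = +425 − 2D
Setting this equal to −37 kJ gives 2D = 462, so D = 231 kJ/mol.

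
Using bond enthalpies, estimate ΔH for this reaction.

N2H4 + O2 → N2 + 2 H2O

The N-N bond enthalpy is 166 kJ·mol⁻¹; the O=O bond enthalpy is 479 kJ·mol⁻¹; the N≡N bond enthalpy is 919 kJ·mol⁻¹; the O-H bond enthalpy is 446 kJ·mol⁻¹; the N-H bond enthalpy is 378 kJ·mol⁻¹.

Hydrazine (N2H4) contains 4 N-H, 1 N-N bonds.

ΔH ≈ −546 kJ

Bonds broken (reactants):
  N-H: 4 × 378 = 1512
  N-N: 1 × 166 = 166
  O=O: 1 × 479 = 479
  Σ(broken) = 2157 kJ
Bonds formed (products):
  N≡N: 1 × 919 = 919
  O-H: 4 × 446 = 1784
  Σ(formed) = 2703 kJ
ΔH = Σ(broken) − Σ(formed) = 2157 − 2703 = −546 kJ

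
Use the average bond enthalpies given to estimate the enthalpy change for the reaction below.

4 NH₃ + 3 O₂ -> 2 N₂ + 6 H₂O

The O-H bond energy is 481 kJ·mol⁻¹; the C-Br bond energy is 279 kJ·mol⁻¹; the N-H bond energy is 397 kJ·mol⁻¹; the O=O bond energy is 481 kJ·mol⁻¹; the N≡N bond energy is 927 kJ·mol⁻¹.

Bonds broken (reactants):
  N-H: 12 × 397 = 4764
  O=O: 3 × 481 = 1443
  Σ(broken) = 6207 kJ
Bonds formed (products):
  N≡N: 2 × 927 = 1854
  O-H: 12 × 481 = 5772
  Σ(formed) = 7626 kJ
ΔH = Σ(broken) − Σ(formed) = 6207 − 7626 = −1419 kJ

ΔH ≈ −1419 kJ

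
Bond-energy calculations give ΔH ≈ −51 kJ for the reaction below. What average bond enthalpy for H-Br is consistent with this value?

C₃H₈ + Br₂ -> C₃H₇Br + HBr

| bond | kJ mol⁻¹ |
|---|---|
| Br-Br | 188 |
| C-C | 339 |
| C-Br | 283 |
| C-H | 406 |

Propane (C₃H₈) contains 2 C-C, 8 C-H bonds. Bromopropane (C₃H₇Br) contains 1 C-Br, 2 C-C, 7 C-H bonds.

Let D be the H-Br bond energy.
Σ(broken) = 1×188 + 2×339 + 8×406 = 4114
Σ(formed) = 1×283 + 2×339 + 7×406 + 1×D = 3803 + D
ΔH = Σ(broken) − Σ(formed) = (4114) − (3803 + D) = +311 − D
Setting this equal to −51 kJ gives D = 362 kJ/mol.

D(H-Br) ≈ 362 kJ/mol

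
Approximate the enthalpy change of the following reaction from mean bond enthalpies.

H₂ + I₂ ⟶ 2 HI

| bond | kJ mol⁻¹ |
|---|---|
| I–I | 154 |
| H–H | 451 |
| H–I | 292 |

ΔH ≈ +21 kJ

Bonds broken (reactants):
  H–H: 1 × 451 = 451
  I–I: 1 × 154 = 154
  Σ(broken) = 605 kJ
Bonds formed (products):
  H–I: 2 × 292 = 584
  Σ(formed) = 584 kJ
ΔH = Σ(broken) − Σ(formed) = 605 − 584 = +21 kJ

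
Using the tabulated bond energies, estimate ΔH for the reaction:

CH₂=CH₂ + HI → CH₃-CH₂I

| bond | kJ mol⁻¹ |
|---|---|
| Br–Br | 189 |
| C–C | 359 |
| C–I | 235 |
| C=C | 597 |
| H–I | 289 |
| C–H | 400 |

ΔH ≈ −108 kJ

Bonds broken (reactants):
  C–H: 4 × 400 = 1600
  C=C: 1 × 597 = 597
  H–I: 1 × 289 = 289
  Σ(broken) = 2486 kJ
Bonds formed (products):
  C–C: 1 × 359 = 359
  C–H: 5 × 400 = 2000
  C–I: 1 × 235 = 235
  Σ(formed) = 2594 kJ
ΔH = Σ(broken) − Σ(formed) = 2486 − 2594 = −108 kJ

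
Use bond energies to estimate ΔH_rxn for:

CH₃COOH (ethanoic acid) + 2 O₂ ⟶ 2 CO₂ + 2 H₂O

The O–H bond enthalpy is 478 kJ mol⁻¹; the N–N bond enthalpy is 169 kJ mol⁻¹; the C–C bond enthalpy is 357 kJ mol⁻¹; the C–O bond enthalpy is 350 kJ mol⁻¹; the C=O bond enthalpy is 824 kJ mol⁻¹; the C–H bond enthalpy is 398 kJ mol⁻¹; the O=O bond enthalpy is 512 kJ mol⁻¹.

ΔH ≈ −981 kJ

Bonds broken (reactants):
  C–C: 1 × 357 = 357
  C–H: 3 × 398 = 1194
  C–O: 1 × 350 = 350
  C=O: 1 × 824 = 824
  O–H: 1 × 478 = 478
  O=O: 2 × 512 = 1024
  Σ(broken) = 4227 kJ
Bonds formed (products):
  C=O: 4 × 824 = 3296
  O–H: 4 × 478 = 1912
  Σ(formed) = 5208 kJ
ΔH = Σ(broken) − Σ(formed) = 4227 − 5208 = −981 kJ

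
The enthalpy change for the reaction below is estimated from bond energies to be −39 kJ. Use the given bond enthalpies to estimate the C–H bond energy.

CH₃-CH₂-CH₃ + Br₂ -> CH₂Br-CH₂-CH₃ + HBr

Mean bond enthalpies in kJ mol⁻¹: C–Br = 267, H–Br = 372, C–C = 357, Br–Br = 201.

Let D be the C–H bond energy.
Σ(broken) = 1×201 + 2×357 + 8×D = 915 + 8D
Σ(formed) = 1×267 + 2×357 + 7×D + 1×372 = 1353 + 7D
ΔH = Σ(broken) − Σ(formed) = (915 + 8D) − (1353 + 7D) = −438 + D
Setting this equal to −39 kJ gives D = 399 kJ/mol.

D(C–H) ≈ 399 kJ/mol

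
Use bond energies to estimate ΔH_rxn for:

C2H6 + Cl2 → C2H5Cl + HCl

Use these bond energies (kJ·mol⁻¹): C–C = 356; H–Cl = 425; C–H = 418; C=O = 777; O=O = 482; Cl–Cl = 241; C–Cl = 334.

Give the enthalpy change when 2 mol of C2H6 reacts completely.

ΔH = −200 kJ

Bonds broken (reactants):
  C–C: 1 × 356 = 356
  C–H: 6 × 418 = 2508
  Cl–Cl: 1 × 241 = 241
  Σ(broken) = 3105 kJ
Bonds formed (products):
  C–C: 1 × 356 = 356
  C–Cl: 1 × 334 = 334
  C–H: 5 × 418 = 2090
  H–Cl: 1 × 425 = 425
  Σ(formed) = 3205 kJ
ΔH = Σ(broken) − Σ(formed) = 3105 − 3205 = −100 kJ
For 2× the reaction as written: 2 × (−100) = −200 kJ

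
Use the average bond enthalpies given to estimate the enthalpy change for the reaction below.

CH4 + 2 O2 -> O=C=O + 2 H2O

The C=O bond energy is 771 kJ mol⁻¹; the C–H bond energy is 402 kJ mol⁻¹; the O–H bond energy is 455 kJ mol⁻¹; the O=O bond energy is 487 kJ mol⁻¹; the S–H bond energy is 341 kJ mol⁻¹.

ΔH ≈ −780 kJ

Bonds broken (reactants):
  C–H: 4 × 402 = 1608
  O=O: 2 × 487 = 974
  Σ(broken) = 2582 kJ
Bonds formed (products):
  C=O: 2 × 771 = 1542
  O–H: 4 × 455 = 1820
  Σ(formed) = 3362 kJ
ΔH = Σ(broken) − Σ(formed) = 2582 − 3362 = −780 kJ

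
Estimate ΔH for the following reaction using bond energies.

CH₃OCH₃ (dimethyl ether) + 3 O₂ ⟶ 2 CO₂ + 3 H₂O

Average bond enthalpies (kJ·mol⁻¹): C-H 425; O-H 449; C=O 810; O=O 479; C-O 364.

Bonds broken (reactants):
  C-H: 6 × 425 = 2550
  C-O: 2 × 364 = 728
  O=O: 3 × 479 = 1437
  Σ(broken) = 4715 kJ
Bonds formed (products):
  C=O: 4 × 810 = 3240
  O-H: 6 × 449 = 2694
  Σ(formed) = 5934 kJ
ΔH = Σ(broken) − Σ(formed) = 4715 − 5934 = −1219 kJ

ΔH ≈ −1219 kJ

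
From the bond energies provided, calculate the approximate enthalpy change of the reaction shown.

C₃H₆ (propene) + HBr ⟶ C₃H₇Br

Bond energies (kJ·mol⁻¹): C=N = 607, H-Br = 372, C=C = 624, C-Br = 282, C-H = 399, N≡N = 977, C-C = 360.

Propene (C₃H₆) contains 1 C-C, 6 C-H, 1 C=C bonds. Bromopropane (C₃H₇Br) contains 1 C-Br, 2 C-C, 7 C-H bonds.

Bonds broken (reactants):
  C-C: 1 × 360 = 360
  C-H: 6 × 399 = 2394
  C=C: 1 × 624 = 624
  H-Br: 1 × 372 = 372
  Σ(broken) = 3750 kJ
Bonds formed (products):
  C-Br: 1 × 282 = 282
  C-C: 2 × 360 = 720
  C-H: 7 × 399 = 2793
  Σ(formed) = 3795 kJ
ΔH = Σ(broken) − Σ(formed) = 3750 − 3795 = −45 kJ

ΔH ≈ −45 kJ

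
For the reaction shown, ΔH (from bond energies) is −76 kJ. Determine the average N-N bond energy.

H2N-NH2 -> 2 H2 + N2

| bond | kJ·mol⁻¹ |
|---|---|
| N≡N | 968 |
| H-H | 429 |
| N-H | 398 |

Let D be the N-N bond energy.
Σ(broken) = 4×398 + 1×D = 1592 + D
Σ(formed) = 2×429 + 1×968 = 1826
ΔH = Σ(broken) − Σ(formed) = (1592 + D) − (1826) = −234 + D
Setting this equal to −76 kJ gives D = 158 kJ/mol.

D(N-N) ≈ 158 kJ/mol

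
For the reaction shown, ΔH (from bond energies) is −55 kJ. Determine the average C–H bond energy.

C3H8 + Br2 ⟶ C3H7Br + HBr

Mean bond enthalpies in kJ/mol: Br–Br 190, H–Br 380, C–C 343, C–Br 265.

D(C–H) ≈ 400 kJ/mol

Let D be the C–H bond energy.
Σ(broken) = 1×190 + 2×343 + 8×D = 876 + 8D
Σ(formed) = 1×265 + 2×343 + 7×D + 1×380 = 1331 + 7D
ΔH = Σ(broken) − Σ(formed) = (876 + 8D) − (1331 + 7D) = −455 + D
Setting this equal to −55 kJ gives D = 400 kJ/mol.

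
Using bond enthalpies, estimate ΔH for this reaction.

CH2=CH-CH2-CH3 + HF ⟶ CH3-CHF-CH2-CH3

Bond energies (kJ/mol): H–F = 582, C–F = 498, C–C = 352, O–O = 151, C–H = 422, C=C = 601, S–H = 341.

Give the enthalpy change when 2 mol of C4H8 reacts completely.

ΔH = −178 kJ

Bonds broken (reactants):
  C–C: 2 × 352 = 704
  C–H: 8 × 422 = 3376
  C=C: 1 × 601 = 601
  H–F: 1 × 582 = 582
  Σ(broken) = 5263 kJ
Bonds formed (products):
  C–C: 3 × 352 = 1056
  C–F: 1 × 498 = 498
  C–H: 9 × 422 = 3798
  Σ(formed) = 5352 kJ
ΔH = Σ(broken) − Σ(formed) = 5263 − 5352 = −89 kJ
For 2× the reaction as written: 2 × (−89) = −178 kJ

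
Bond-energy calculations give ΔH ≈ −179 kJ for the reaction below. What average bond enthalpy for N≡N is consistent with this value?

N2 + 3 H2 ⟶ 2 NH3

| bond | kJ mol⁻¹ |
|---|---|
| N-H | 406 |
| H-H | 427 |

D(N≡N) ≈ 976 kJ/mol

Let D be the N≡N bond energy.
Σ(broken) = 3×427 + 1×D = 1281 + D
Σ(formed) = 6×406 = 2436
ΔH = Σ(broken) − Σ(formed) = (1281 + D) − (2436) = −1155 + D
Setting this equal to −179 kJ gives D = 976 kJ/mol.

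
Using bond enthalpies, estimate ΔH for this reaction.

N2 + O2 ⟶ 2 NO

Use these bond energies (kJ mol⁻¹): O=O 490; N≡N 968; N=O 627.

Bonds broken (reactants):
  N≡N: 1 × 968 = 968
  O=O: 1 × 490 = 490
  Σ(broken) = 1458 kJ
Bonds formed (products):
  N=O: 2 × 627 = 1254
  Σ(formed) = 1254 kJ
ΔH = Σ(broken) − Σ(formed) = 1458 − 1254 = +204 kJ

ΔH ≈ +204 kJ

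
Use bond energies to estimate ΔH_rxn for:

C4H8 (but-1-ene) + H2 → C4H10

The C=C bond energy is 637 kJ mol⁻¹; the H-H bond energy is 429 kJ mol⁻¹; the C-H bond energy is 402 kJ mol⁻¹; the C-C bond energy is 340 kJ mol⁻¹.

Bonds broken (reactants):
  C-C: 2 × 340 = 680
  C-H: 8 × 402 = 3216
  C=C: 1 × 637 = 637
  H-H: 1 × 429 = 429
  Σ(broken) = 4962 kJ
Bonds formed (products):
  C-C: 3 × 340 = 1020
  C-H: 10 × 402 = 4020
  Σ(formed) = 5040 kJ
ΔH = Σ(broken) − Σ(formed) = 4962 − 5040 = −78 kJ

ΔH ≈ −78 kJ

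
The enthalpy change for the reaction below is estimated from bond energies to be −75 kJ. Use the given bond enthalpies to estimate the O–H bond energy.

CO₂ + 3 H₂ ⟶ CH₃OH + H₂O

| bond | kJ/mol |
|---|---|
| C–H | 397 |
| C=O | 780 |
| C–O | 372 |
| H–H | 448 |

D(O–H) ≈ 472 kJ/mol

Let D be the O–H bond energy.
Σ(broken) = 2×780 + 3×448 = 2904
Σ(formed) = 3×397 + 1×372 + 3×D = 1563 + 3D
ΔH = Σ(broken) − Σ(formed) = (2904) − (1563 + 3D) = +1341 − 3D
Setting this equal to −75 kJ gives 3D = 1416, so D = 472 kJ/mol.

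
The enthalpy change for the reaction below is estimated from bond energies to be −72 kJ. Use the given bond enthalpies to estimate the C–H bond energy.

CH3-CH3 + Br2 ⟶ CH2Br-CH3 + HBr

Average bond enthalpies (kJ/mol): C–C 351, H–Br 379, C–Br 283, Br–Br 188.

D(C–H) ≈ 402 kJ/mol

Let D be the C–H bond energy.
Σ(broken) = 1×188 + 1×351 + 6×D = 539 + 6D
Σ(formed) = 1×283 + 1×351 + 5×D + 1×379 = 1013 + 5D
ΔH = Σ(broken) − Σ(formed) = (539 + 6D) − (1013 + 5D) = −474 + D
Setting this equal to −72 kJ gives D = 402 kJ/mol.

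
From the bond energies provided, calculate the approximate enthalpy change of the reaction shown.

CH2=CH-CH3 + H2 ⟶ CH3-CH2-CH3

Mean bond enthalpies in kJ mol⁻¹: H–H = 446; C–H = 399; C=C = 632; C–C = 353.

Bonds broken (reactants):
  C–C: 1 × 353 = 353
  C–H: 6 × 399 = 2394
  C=C: 1 × 632 = 632
  H–H: 1 × 446 = 446
  Σ(broken) = 3825 kJ
Bonds formed (products):
  C–C: 2 × 353 = 706
  C–H: 8 × 399 = 3192
  Σ(formed) = 3898 kJ
ΔH = Σ(broken) − Σ(formed) = 3825 − 3898 = −73 kJ

ΔH ≈ −73 kJ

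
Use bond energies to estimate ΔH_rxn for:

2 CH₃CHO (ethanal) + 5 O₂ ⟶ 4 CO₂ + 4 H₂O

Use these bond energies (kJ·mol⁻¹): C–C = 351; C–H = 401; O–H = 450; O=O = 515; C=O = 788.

ΔH ≈ −1843 kJ

Bonds broken (reactants):
  C–C: 2 × 351 = 702
  C–H: 8 × 401 = 3208
  C=O: 2 × 788 = 1576
  O=O: 5 × 515 = 2575
  Σ(broken) = 8061 kJ
Bonds formed (products):
  C=O: 8 × 788 = 6304
  O–H: 8 × 450 = 3600
  Σ(formed) = 9904 kJ
ΔH = Σ(broken) − Σ(formed) = 8061 − 9904 = −1843 kJ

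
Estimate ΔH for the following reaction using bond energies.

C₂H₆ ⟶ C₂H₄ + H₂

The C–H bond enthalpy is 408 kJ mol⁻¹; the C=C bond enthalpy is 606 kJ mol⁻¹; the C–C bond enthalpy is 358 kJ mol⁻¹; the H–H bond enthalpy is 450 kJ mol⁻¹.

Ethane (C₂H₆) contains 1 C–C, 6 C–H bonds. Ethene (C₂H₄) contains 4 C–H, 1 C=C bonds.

Bonds broken (reactants):
  C–C: 1 × 358 = 358
  C–H: 6 × 408 = 2448
  Σ(broken) = 2806 kJ
Bonds formed (products):
  C–H: 4 × 408 = 1632
  C=C: 1 × 606 = 606
  H–H: 1 × 450 = 450
  Σ(formed) = 2688 kJ
ΔH = Σ(broken) − Σ(formed) = 2806 − 2688 = +118 kJ

ΔH ≈ +118 kJ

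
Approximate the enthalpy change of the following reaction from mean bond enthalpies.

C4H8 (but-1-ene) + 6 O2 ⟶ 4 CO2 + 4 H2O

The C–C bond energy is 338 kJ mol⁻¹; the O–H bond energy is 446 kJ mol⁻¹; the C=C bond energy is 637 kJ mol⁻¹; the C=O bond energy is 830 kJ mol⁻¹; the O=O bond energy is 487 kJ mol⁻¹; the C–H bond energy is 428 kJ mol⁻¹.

Bonds broken (reactants):
  C–C: 2 × 338 = 676
  C–H: 8 × 428 = 3424
  C=C: 1 × 637 = 637
  O=O: 6 × 487 = 2922
  Σ(broken) = 7659 kJ
Bonds formed (products):
  C=O: 8 × 830 = 6640
  O–H: 8 × 446 = 3568
  Σ(formed) = 10208 kJ
ΔH = Σ(broken) − Σ(formed) = 7659 − 10208 = −2549 kJ

ΔH ≈ −2549 kJ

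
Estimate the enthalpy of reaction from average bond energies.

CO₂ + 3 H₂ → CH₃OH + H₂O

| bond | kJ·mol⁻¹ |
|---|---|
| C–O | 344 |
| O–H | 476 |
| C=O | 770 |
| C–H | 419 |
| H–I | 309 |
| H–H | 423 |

ΔH ≈ −220 kJ

Bonds broken (reactants):
  C=O: 2 × 770 = 1540
  H–H: 3 × 423 = 1269
  Σ(broken) = 2809 kJ
Bonds formed (products):
  C–H: 3 × 419 = 1257
  C–O: 1 × 344 = 344
  O–H: 3 × 476 = 1428
  Σ(formed) = 3029 kJ
ΔH = Σ(broken) − Σ(formed) = 2809 − 3029 = −220 kJ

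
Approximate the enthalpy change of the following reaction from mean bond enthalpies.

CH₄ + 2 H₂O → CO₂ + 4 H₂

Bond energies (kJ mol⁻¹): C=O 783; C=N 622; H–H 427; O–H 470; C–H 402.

ΔH ≈ +214 kJ

Bonds broken (reactants):
  C–H: 4 × 402 = 1608
  O–H: 4 × 470 = 1880
  Σ(broken) = 3488 kJ
Bonds formed (products):
  C=O: 2 × 783 = 1566
  H–H: 4 × 427 = 1708
  Σ(formed) = 3274 kJ
ΔH = Σ(broken) − Σ(formed) = 3488 − 3274 = +214 kJ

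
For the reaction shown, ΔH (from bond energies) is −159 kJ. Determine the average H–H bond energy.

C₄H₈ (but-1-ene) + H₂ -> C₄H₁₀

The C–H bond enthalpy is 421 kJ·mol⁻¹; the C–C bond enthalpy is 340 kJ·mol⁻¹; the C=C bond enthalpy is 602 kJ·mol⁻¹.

D(H–H) ≈ 421 kJ/mol

Let D be the H–H bond energy.
Σ(broken) = 2×340 + 8×421 + 1×602 + 1×D = 4650 + D
Σ(formed) = 3×340 + 10×421 = 5230
ΔH = Σ(broken) − Σ(formed) = (4650 + D) − (5230) = −580 + D
Setting this equal to −159 kJ gives D = 421 kJ/mol.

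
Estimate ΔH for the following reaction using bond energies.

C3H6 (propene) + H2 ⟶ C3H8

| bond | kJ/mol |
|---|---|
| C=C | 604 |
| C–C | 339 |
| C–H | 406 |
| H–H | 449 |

ΔH ≈ −98 kJ

Bonds broken (reactants):
  C–C: 1 × 339 = 339
  C–H: 6 × 406 = 2436
  C=C: 1 × 604 = 604
  H–H: 1 × 449 = 449
  Σ(broken) = 3828 kJ
Bonds formed (products):
  C–C: 2 × 339 = 678
  C–H: 8 × 406 = 3248
  Σ(formed) = 3926 kJ
ΔH = Σ(broken) − Σ(formed) = 3828 − 3926 = −98 kJ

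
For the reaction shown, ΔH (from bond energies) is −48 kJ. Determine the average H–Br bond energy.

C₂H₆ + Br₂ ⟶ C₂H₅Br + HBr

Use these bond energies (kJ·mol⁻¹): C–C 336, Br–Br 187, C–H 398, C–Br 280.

Let D be the H–Br bond energy.
Σ(broken) = 1×187 + 1×336 + 6×398 = 2911
Σ(formed) = 1×280 + 1×336 + 5×398 + 1×D = 2606 + D
ΔH = Σ(broken) − Σ(formed) = (2911) − (2606 + D) = +305 − D
Setting this equal to −48 kJ gives D = 353 kJ/mol.

D(H–Br) ≈ 353 kJ/mol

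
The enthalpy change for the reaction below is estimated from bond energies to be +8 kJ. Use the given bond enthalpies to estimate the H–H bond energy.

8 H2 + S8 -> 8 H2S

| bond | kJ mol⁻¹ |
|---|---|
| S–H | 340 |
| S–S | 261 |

Let D be the H–H bond energy.
Σ(broken) = 8×D + 8×261 = 2088 + 8D
Σ(formed) = 16×340 = 5440
ΔH = Σ(broken) − Σ(formed) = (2088 + 8D) − (5440) = −3352 + 8D
Setting this equal to +8 kJ gives 8D = 3360, so D = 420 kJ/mol.

D(H–H) ≈ 420 kJ/mol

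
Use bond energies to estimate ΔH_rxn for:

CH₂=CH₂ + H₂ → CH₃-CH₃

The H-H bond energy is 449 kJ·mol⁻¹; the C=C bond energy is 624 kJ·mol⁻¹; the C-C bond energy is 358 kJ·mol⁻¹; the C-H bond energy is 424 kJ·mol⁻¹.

Bonds broken (reactants):
  C-H: 4 × 424 = 1696
  C=C: 1 × 624 = 624
  H-H: 1 × 449 = 449
  Σ(broken) = 2769 kJ
Bonds formed (products):
  C-C: 1 × 358 = 358
  C-H: 6 × 424 = 2544
  Σ(formed) = 2902 kJ
ΔH = Σ(broken) − Σ(formed) = 2769 − 2902 = −133 kJ

ΔH ≈ −133 kJ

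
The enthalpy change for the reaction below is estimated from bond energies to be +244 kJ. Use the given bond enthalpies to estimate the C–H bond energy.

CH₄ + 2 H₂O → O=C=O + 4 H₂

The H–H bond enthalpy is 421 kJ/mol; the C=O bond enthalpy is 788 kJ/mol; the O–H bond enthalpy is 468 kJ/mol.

D(C–H) ≈ 408 kJ/mol

Let D be the C–H bond energy.
Σ(broken) = 4×D + 4×468 = 1872 + 4D
Σ(formed) = 2×788 + 4×421 = 3260
ΔH = Σ(broken) − Σ(formed) = (1872 + 4D) − (3260) = −1388 + 4D
Setting this equal to +244 kJ gives 4D = 1632, so D = 408 kJ/mol.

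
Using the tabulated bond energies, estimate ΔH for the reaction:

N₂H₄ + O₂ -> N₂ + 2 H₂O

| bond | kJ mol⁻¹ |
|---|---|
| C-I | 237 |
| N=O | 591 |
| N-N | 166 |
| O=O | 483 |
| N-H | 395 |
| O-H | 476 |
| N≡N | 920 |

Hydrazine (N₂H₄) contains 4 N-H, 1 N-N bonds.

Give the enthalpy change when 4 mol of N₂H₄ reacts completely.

Bonds broken (reactants):
  N-H: 4 × 395 = 1580
  N-N: 1 × 166 = 166
  O=O: 1 × 483 = 483
  Σ(broken) = 2229 kJ
Bonds formed (products):
  N≡N: 1 × 920 = 920
  O-H: 4 × 476 = 1904
  Σ(formed) = 2824 kJ
ΔH = Σ(broken) − Σ(formed) = 2229 − 2824 = −595 kJ
For 4× the reaction as written: 4 × (−595) = −2380 kJ

ΔH = −2380 kJ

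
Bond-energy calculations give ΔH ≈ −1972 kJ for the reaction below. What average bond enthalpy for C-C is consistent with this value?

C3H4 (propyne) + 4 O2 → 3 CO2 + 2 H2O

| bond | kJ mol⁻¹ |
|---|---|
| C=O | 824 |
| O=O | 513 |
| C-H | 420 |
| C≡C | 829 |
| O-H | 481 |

Let D be the C-C bond energy.
Σ(broken) = 1×829 + 1×D + 4×420 + 4×513 = 4561 + D
Σ(formed) = 6×824 + 4×481 = 6868
ΔH = Σ(broken) − Σ(formed) = (4561 + D) − (6868) = −2307 + D
Setting this equal to −1972 kJ gives D = 335 kJ/mol.

D(C-C) ≈ 335 kJ/mol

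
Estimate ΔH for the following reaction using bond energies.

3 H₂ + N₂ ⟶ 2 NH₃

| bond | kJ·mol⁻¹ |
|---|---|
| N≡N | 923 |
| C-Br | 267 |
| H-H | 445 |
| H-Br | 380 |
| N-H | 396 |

Bonds broken (reactants):
  H-H: 3 × 445 = 1335
  N≡N: 1 × 923 = 923
  Σ(broken) = 2258 kJ
Bonds formed (products):
  N-H: 6 × 396 = 2376
  Σ(formed) = 2376 kJ
ΔH = Σ(broken) − Σ(formed) = 2258 − 2376 = −118 kJ

ΔH ≈ −118 kJ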